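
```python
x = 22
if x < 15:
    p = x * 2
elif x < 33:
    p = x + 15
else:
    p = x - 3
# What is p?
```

Answer: 37

Derivation:
Trace (tracking p):
x = 22  # -> x = 22
if x < 15:  # condition is False
elif x < 33:  # condition is True
    p = x + 15  # -> p = 37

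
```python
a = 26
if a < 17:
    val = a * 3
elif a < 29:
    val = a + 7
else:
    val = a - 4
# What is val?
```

Answer: 33

Derivation:
Trace (tracking val):
a = 26  # -> a = 26
if a < 17:  # condition is False
elif a < 29:  # condition is True
    val = a + 7  # -> val = 33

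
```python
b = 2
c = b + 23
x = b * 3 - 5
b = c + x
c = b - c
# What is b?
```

Trace (tracking b):
b = 2  # -> b = 2
c = b + 23  # -> c = 25
x = b * 3 - 5  # -> x = 1
b = c + x  # -> b = 26
c = b - c  # -> c = 1

Answer: 26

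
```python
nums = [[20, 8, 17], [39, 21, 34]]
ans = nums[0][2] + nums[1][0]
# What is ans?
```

Trace (tracking ans):
nums = [[20, 8, 17], [39, 21, 34]]  # -> nums = [[20, 8, 17], [39, 21, 34]]
ans = nums[0][2] + nums[1][0]  # -> ans = 56

Answer: 56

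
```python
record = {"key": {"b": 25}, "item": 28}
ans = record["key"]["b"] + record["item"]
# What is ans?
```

Trace (tracking ans):
record = {'key': {'b': 25}, 'item': 28}  # -> record = {'key': {'b': 25}, 'item': 28}
ans = record['key']['b'] + record['item']  # -> ans = 53

Answer: 53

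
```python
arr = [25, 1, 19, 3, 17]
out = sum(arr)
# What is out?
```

Trace (tracking out):
arr = [25, 1, 19, 3, 17]  # -> arr = [25, 1, 19, 3, 17]
out = sum(arr)  # -> out = 65

Answer: 65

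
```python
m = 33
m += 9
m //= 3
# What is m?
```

Trace (tracking m):
m = 33  # -> m = 33
m += 9  # -> m = 42
m //= 3  # -> m = 14

Answer: 14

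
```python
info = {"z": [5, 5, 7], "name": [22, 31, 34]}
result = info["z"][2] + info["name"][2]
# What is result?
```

Trace (tracking result):
info = {'z': [5, 5, 7], 'name': [22, 31, 34]}  # -> info = {'z': [5, 5, 7], 'name': [22, 31, 34]}
result = info['z'][2] + info['name'][2]  # -> result = 41

Answer: 41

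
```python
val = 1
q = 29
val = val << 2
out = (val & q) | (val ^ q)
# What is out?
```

Answer: 29

Derivation:
Trace (tracking out):
val = 1  # -> val = 1
q = 29  # -> q = 29
val = val << 2  # -> val = 4
out = val & q | val ^ q  # -> out = 29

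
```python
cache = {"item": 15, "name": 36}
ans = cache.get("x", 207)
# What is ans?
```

Answer: 207

Derivation:
Trace (tracking ans):
cache = {'item': 15, 'name': 36}  # -> cache = {'item': 15, 'name': 36}
ans = cache.get('x', 207)  # -> ans = 207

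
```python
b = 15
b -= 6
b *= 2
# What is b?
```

Trace (tracking b):
b = 15  # -> b = 15
b -= 6  # -> b = 9
b *= 2  # -> b = 18

Answer: 18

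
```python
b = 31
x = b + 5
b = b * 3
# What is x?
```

Answer: 36

Derivation:
Trace (tracking x):
b = 31  # -> b = 31
x = b + 5  # -> x = 36
b = b * 3  # -> b = 93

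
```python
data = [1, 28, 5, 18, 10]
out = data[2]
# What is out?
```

Answer: 5

Derivation:
Trace (tracking out):
data = [1, 28, 5, 18, 10]  # -> data = [1, 28, 5, 18, 10]
out = data[2]  # -> out = 5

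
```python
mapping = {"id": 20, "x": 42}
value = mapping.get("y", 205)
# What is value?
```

Answer: 205

Derivation:
Trace (tracking value):
mapping = {'id': 20, 'x': 42}  # -> mapping = {'id': 20, 'x': 42}
value = mapping.get('y', 205)  # -> value = 205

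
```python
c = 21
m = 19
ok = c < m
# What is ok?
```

Answer: False

Derivation:
Trace (tracking ok):
c = 21  # -> c = 21
m = 19  # -> m = 19
ok = c < m  # -> ok = False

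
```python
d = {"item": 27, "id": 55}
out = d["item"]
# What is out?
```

Trace (tracking out):
d = {'item': 27, 'id': 55}  # -> d = {'item': 27, 'id': 55}
out = d['item']  # -> out = 27

Answer: 27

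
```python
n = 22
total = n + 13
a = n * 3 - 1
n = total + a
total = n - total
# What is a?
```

Trace (tracking a):
n = 22  # -> n = 22
total = n + 13  # -> total = 35
a = n * 3 - 1  # -> a = 65
n = total + a  # -> n = 100
total = n - total  # -> total = 65

Answer: 65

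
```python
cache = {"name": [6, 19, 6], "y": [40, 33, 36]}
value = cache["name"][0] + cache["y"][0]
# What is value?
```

Answer: 46

Derivation:
Trace (tracking value):
cache = {'name': [6, 19, 6], 'y': [40, 33, 36]}  # -> cache = {'name': [6, 19, 6], 'y': [40, 33, 36]}
value = cache['name'][0] + cache['y'][0]  # -> value = 46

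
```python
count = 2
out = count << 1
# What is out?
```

Trace (tracking out):
count = 2  # -> count = 2
out = count << 1  # -> out = 4

Answer: 4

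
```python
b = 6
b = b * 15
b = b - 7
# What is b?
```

Answer: 83

Derivation:
Trace (tracking b):
b = 6  # -> b = 6
b = b * 15  # -> b = 90
b = b - 7  # -> b = 83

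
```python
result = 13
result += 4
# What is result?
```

Trace (tracking result):
result = 13  # -> result = 13
result += 4  # -> result = 17

Answer: 17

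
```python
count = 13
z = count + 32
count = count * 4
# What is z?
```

Trace (tracking z):
count = 13  # -> count = 13
z = count + 32  # -> z = 45
count = count * 4  # -> count = 52

Answer: 45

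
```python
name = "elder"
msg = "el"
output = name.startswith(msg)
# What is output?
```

Trace (tracking output):
name = 'elder'  # -> name = 'elder'
msg = 'el'  # -> msg = 'el'
output = name.startswith(msg)  # -> output = True

Answer: True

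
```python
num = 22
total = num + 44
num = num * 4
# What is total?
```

Answer: 66

Derivation:
Trace (tracking total):
num = 22  # -> num = 22
total = num + 44  # -> total = 66
num = num * 4  # -> num = 88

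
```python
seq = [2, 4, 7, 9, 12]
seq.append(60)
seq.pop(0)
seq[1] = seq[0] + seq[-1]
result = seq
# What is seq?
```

Answer: [4, 64, 9, 12, 60]

Derivation:
Trace (tracking seq):
seq = [2, 4, 7, 9, 12]  # -> seq = [2, 4, 7, 9, 12]
seq.append(60)  # -> seq = [2, 4, 7, 9, 12, 60]
seq.pop(0)  # -> seq = [4, 7, 9, 12, 60]
seq[1] = seq[0] + seq[-1]  # -> seq = [4, 64, 9, 12, 60]
result = seq  # -> result = [4, 64, 9, 12, 60]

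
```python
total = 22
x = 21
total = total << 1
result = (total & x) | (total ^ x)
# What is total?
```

Trace (tracking total):
total = 22  # -> total = 22
x = 21  # -> x = 21
total = total << 1  # -> total = 44
result = total & x | total ^ x  # -> result = 61

Answer: 44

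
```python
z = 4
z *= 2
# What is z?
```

Answer: 8

Derivation:
Trace (tracking z):
z = 4  # -> z = 4
z *= 2  # -> z = 8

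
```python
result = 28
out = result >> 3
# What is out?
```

Answer: 3

Derivation:
Trace (tracking out):
result = 28  # -> result = 28
out = result >> 3  # -> out = 3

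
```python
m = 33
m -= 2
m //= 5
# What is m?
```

Trace (tracking m):
m = 33  # -> m = 33
m -= 2  # -> m = 31
m //= 5  # -> m = 6

Answer: 6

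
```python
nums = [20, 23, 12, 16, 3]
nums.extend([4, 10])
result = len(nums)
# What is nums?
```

Trace (tracking nums):
nums = [20, 23, 12, 16, 3]  # -> nums = [20, 23, 12, 16, 3]
nums.extend([4, 10])  # -> nums = [20, 23, 12, 16, 3, 4, 10]
result = len(nums)  # -> result = 7

Answer: [20, 23, 12, 16, 3, 4, 10]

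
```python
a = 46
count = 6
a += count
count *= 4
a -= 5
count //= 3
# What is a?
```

Answer: 47

Derivation:
Trace (tracking a):
a = 46  # -> a = 46
count = 6  # -> count = 6
a += count  # -> a = 52
count *= 4  # -> count = 24
a -= 5  # -> a = 47
count //= 3  # -> count = 8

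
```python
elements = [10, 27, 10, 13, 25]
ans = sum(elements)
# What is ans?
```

Trace (tracking ans):
elements = [10, 27, 10, 13, 25]  # -> elements = [10, 27, 10, 13, 25]
ans = sum(elements)  # -> ans = 85

Answer: 85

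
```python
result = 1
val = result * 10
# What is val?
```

Answer: 10

Derivation:
Trace (tracking val):
result = 1  # -> result = 1
val = result * 10  # -> val = 10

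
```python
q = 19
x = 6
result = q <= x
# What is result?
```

Trace (tracking result):
q = 19  # -> q = 19
x = 6  # -> x = 6
result = q <= x  # -> result = False

Answer: False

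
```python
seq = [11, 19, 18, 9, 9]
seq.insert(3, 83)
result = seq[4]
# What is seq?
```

Trace (tracking seq):
seq = [11, 19, 18, 9, 9]  # -> seq = [11, 19, 18, 9, 9]
seq.insert(3, 83)  # -> seq = [11, 19, 18, 83, 9, 9]
result = seq[4]  # -> result = 9

Answer: [11, 19, 18, 83, 9, 9]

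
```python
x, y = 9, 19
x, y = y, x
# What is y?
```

Trace (tracking y):
x, y = (9, 19)  # -> x = 9, y = 19
x, y = (y, x)  # -> x = 19, y = 9

Answer: 9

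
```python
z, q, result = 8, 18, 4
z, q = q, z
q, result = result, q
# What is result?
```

Answer: 8

Derivation:
Trace (tracking result):
z, q, result = (8, 18, 4)  # -> z = 8, q = 18, result = 4
z, q = (q, z)  # -> z = 18, q = 8
q, result = (result, q)  # -> q = 4, result = 8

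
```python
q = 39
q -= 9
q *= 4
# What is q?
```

Trace (tracking q):
q = 39  # -> q = 39
q -= 9  # -> q = 30
q *= 4  # -> q = 120

Answer: 120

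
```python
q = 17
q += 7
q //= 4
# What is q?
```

Answer: 6

Derivation:
Trace (tracking q):
q = 17  # -> q = 17
q += 7  # -> q = 24
q //= 4  # -> q = 6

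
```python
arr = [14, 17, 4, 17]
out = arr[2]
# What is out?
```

Answer: 4

Derivation:
Trace (tracking out):
arr = [14, 17, 4, 17]  # -> arr = [14, 17, 4, 17]
out = arr[2]  # -> out = 4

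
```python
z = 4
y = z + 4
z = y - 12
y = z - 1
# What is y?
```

Trace (tracking y):
z = 4  # -> z = 4
y = z + 4  # -> y = 8
z = y - 12  # -> z = -4
y = z - 1  # -> y = -5

Answer: -5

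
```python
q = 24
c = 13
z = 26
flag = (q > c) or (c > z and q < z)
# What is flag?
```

Answer: True

Derivation:
Trace (tracking flag):
q = 24  # -> q = 24
c = 13  # -> c = 13
z = 26  # -> z = 26
flag = q > c or (c > z and q < z)  # -> flag = True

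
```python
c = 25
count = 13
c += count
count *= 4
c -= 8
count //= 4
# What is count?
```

Answer: 13

Derivation:
Trace (tracking count):
c = 25  # -> c = 25
count = 13  # -> count = 13
c += count  # -> c = 38
count *= 4  # -> count = 52
c -= 8  # -> c = 30
count //= 4  # -> count = 13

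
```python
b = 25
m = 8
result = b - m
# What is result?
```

Answer: 17

Derivation:
Trace (tracking result):
b = 25  # -> b = 25
m = 8  # -> m = 8
result = b - m  # -> result = 17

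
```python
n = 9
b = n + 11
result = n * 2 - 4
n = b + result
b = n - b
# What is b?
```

Trace (tracking b):
n = 9  # -> n = 9
b = n + 11  # -> b = 20
result = n * 2 - 4  # -> result = 14
n = b + result  # -> n = 34
b = n - b  # -> b = 14

Answer: 14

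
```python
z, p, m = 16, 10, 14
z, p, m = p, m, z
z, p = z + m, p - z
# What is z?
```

Trace (tracking z):
z, p, m = (16, 10, 14)  # -> z = 16, p = 10, m = 14
z, p, m = (p, m, z)  # -> z = 10, p = 14, m = 16
z, p = (z + m, p - z)  # -> z = 26, p = 4

Answer: 26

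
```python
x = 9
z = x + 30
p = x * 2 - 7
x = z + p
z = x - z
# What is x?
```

Answer: 50

Derivation:
Trace (tracking x):
x = 9  # -> x = 9
z = x + 30  # -> z = 39
p = x * 2 - 7  # -> p = 11
x = z + p  # -> x = 50
z = x - z  # -> z = 11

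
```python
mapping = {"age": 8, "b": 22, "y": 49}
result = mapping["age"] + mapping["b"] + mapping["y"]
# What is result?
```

Answer: 79

Derivation:
Trace (tracking result):
mapping = {'age': 8, 'b': 22, 'y': 49}  # -> mapping = {'age': 8, 'b': 22, 'y': 49}
result = mapping['age'] + mapping['b'] + mapping['y']  # -> result = 79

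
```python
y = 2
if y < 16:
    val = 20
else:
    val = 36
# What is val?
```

Trace (tracking val):
y = 2  # -> y = 2
if y < 16:  # condition is True
    val = 20  # -> val = 20

Answer: 20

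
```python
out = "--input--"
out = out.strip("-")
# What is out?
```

Trace (tracking out):
out = '--input--'  # -> out = '--input--'
out = out.strip('-')  # -> out = 'input'

Answer: 'input'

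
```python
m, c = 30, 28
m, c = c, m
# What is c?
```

Trace (tracking c):
m, c = (30, 28)  # -> m = 30, c = 28
m, c = (c, m)  # -> m = 28, c = 30

Answer: 30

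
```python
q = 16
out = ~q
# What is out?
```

Trace (tracking out):
q = 16  # -> q = 16
out = ~q  # -> out = -17

Answer: -17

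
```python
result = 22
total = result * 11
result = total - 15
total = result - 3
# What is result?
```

Trace (tracking result):
result = 22  # -> result = 22
total = result * 11  # -> total = 242
result = total - 15  # -> result = 227
total = result - 3  # -> total = 224

Answer: 227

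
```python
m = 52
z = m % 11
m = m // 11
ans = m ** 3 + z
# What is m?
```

Trace (tracking m):
m = 52  # -> m = 52
z = m % 11  # -> z = 8
m = m // 11  # -> m = 4
ans = m ** 3 + z  # -> ans = 72

Answer: 4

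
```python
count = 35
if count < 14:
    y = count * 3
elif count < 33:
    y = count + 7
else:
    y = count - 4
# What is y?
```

Trace (tracking y):
count = 35  # -> count = 35
if count < 14:  # condition is False
elif count < 33:  # condition is False
else:
    y = count - 4  # -> y = 31

Answer: 31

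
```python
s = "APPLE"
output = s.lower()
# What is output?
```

Trace (tracking output):
s = 'APPLE'  # -> s = 'APPLE'
output = s.lower()  # -> output = 'apple'

Answer: 'apple'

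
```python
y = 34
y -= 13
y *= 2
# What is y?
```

Answer: 42

Derivation:
Trace (tracking y):
y = 34  # -> y = 34
y -= 13  # -> y = 21
y *= 2  # -> y = 42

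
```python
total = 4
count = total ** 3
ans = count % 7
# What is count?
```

Answer: 64

Derivation:
Trace (tracking count):
total = 4  # -> total = 4
count = total ** 3  # -> count = 64
ans = count % 7  # -> ans = 1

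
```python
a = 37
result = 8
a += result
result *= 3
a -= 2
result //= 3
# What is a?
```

Trace (tracking a):
a = 37  # -> a = 37
result = 8  # -> result = 8
a += result  # -> a = 45
result *= 3  # -> result = 24
a -= 2  # -> a = 43
result //= 3  # -> result = 8

Answer: 43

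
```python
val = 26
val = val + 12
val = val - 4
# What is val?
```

Answer: 34

Derivation:
Trace (tracking val):
val = 26  # -> val = 26
val = val + 12  # -> val = 38
val = val - 4  # -> val = 34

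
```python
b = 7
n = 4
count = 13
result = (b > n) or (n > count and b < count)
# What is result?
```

Trace (tracking result):
b = 7  # -> b = 7
n = 4  # -> n = 4
count = 13  # -> count = 13
result = b > n or (n > count and b < count)  # -> result = True

Answer: True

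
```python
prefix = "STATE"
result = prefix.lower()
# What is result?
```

Trace (tracking result):
prefix = 'STATE'  # -> prefix = 'STATE'
result = prefix.lower()  # -> result = 'state'

Answer: 'state'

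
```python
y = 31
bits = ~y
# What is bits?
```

Answer: -32

Derivation:
Trace (tracking bits):
y = 31  # -> y = 31
bits = ~y  # -> bits = -32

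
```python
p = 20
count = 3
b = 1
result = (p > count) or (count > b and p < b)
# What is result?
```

Trace (tracking result):
p = 20  # -> p = 20
count = 3  # -> count = 3
b = 1  # -> b = 1
result = p > count or (count > b and p < b)  # -> result = True

Answer: True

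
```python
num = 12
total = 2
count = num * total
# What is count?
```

Answer: 24

Derivation:
Trace (tracking count):
num = 12  # -> num = 12
total = 2  # -> total = 2
count = num * total  # -> count = 24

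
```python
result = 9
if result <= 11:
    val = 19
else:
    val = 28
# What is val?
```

Trace (tracking val):
result = 9  # -> result = 9
if result <= 11:  # condition is True
    val = 19  # -> val = 19

Answer: 19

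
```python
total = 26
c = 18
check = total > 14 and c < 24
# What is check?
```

Answer: True

Derivation:
Trace (tracking check):
total = 26  # -> total = 26
c = 18  # -> c = 18
check = total > 14 and c < 24  # -> check = True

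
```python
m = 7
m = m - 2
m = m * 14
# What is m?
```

Answer: 70

Derivation:
Trace (tracking m):
m = 7  # -> m = 7
m = m - 2  # -> m = 5
m = m * 14  # -> m = 70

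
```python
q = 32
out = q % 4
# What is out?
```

Trace (tracking out):
q = 32  # -> q = 32
out = q % 4  # -> out = 0

Answer: 0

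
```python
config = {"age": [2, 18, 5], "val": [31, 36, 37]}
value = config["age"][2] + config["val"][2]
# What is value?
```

Answer: 42

Derivation:
Trace (tracking value):
config = {'age': [2, 18, 5], 'val': [31, 36, 37]}  # -> config = {'age': [2, 18, 5], 'val': [31, 36, 37]}
value = config['age'][2] + config['val'][2]  # -> value = 42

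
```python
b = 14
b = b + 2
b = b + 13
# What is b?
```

Trace (tracking b):
b = 14  # -> b = 14
b = b + 2  # -> b = 16
b = b + 13  # -> b = 29

Answer: 29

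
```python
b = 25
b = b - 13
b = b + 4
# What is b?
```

Trace (tracking b):
b = 25  # -> b = 25
b = b - 13  # -> b = 12
b = b + 4  # -> b = 16

Answer: 16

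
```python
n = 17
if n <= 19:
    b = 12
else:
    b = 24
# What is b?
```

Answer: 12

Derivation:
Trace (tracking b):
n = 17  # -> n = 17
if n <= 19:  # condition is True
    b = 12  # -> b = 12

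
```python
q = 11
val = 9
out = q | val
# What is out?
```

Answer: 11

Derivation:
Trace (tracking out):
q = 11  # -> q = 11
val = 9  # -> val = 9
out = q | val  # -> out = 11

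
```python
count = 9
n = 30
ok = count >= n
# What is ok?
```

Answer: False

Derivation:
Trace (tracking ok):
count = 9  # -> count = 9
n = 30  # -> n = 30
ok = count >= n  # -> ok = False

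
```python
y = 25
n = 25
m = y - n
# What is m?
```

Trace (tracking m):
y = 25  # -> y = 25
n = 25  # -> n = 25
m = y - n  # -> m = 0

Answer: 0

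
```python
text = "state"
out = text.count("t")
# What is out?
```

Answer: 2

Derivation:
Trace (tracking out):
text = 'state'  # -> text = 'state'
out = text.count('t')  # -> out = 2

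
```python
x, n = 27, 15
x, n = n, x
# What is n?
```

Answer: 27

Derivation:
Trace (tracking n):
x, n = (27, 15)  # -> x = 27, n = 15
x, n = (n, x)  # -> x = 15, n = 27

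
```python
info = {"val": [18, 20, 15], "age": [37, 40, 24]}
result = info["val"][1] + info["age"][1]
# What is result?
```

Answer: 60

Derivation:
Trace (tracking result):
info = {'val': [18, 20, 15], 'age': [37, 40, 24]}  # -> info = {'val': [18, 20, 15], 'age': [37, 40, 24]}
result = info['val'][1] + info['age'][1]  # -> result = 60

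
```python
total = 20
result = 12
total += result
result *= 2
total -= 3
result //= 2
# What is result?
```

Trace (tracking result):
total = 20  # -> total = 20
result = 12  # -> result = 12
total += result  # -> total = 32
result *= 2  # -> result = 24
total -= 3  # -> total = 29
result //= 2  # -> result = 12

Answer: 12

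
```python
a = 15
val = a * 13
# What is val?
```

Answer: 195

Derivation:
Trace (tracking val):
a = 15  # -> a = 15
val = a * 13  # -> val = 195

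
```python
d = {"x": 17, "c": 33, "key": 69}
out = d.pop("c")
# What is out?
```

Trace (tracking out):
d = {'x': 17, 'c': 33, 'key': 69}  # -> d = {'x': 17, 'c': 33, 'key': 69}
out = d.pop('c')  # -> out = 33

Answer: 33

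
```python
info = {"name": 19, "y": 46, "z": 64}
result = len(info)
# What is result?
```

Trace (tracking result):
info = {'name': 19, 'y': 46, 'z': 64}  # -> info = {'name': 19, 'y': 46, 'z': 64}
result = len(info)  # -> result = 3

Answer: 3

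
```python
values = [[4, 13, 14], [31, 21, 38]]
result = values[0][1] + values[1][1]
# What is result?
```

Answer: 34

Derivation:
Trace (tracking result):
values = [[4, 13, 14], [31, 21, 38]]  # -> values = [[4, 13, 14], [31, 21, 38]]
result = values[0][1] + values[1][1]  # -> result = 34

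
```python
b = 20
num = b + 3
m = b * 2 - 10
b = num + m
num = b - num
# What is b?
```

Answer: 53

Derivation:
Trace (tracking b):
b = 20  # -> b = 20
num = b + 3  # -> num = 23
m = b * 2 - 10  # -> m = 30
b = num + m  # -> b = 53
num = b - num  # -> num = 30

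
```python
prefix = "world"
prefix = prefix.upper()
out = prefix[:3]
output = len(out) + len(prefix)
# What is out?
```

Answer: 'WOR'

Derivation:
Trace (tracking out):
prefix = 'world'  # -> prefix = 'world'
prefix = prefix.upper()  # -> prefix = 'WORLD'
out = prefix[:3]  # -> out = 'WOR'
output = len(out) + len(prefix)  # -> output = 8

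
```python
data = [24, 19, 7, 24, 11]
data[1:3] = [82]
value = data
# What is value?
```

Answer: [24, 82, 24, 11]

Derivation:
Trace (tracking value):
data = [24, 19, 7, 24, 11]  # -> data = [24, 19, 7, 24, 11]
data[1:3] = [82]  # -> data = [24, 82, 24, 11]
value = data  # -> value = [24, 82, 24, 11]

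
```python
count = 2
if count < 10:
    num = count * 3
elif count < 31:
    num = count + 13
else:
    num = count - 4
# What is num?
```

Answer: 6

Derivation:
Trace (tracking num):
count = 2  # -> count = 2
if count < 10:  # condition is True
    num = count * 3  # -> num = 6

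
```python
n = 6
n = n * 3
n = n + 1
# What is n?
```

Answer: 19

Derivation:
Trace (tracking n):
n = 6  # -> n = 6
n = n * 3  # -> n = 18
n = n + 1  # -> n = 19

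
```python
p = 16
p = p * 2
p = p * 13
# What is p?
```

Answer: 416

Derivation:
Trace (tracking p):
p = 16  # -> p = 16
p = p * 2  # -> p = 32
p = p * 13  # -> p = 416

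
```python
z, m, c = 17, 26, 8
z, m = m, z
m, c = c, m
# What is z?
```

Trace (tracking z):
z, m, c = (17, 26, 8)  # -> z = 17, m = 26, c = 8
z, m = (m, z)  # -> z = 26, m = 17
m, c = (c, m)  # -> m = 8, c = 17

Answer: 26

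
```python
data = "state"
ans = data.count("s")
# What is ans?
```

Trace (tracking ans):
data = 'state'  # -> data = 'state'
ans = data.count('s')  # -> ans = 1

Answer: 1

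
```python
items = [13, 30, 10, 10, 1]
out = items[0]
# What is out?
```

Answer: 13

Derivation:
Trace (tracking out):
items = [13, 30, 10, 10, 1]  # -> items = [13, 30, 10, 10, 1]
out = items[0]  # -> out = 13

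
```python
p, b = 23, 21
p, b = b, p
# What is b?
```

Answer: 23

Derivation:
Trace (tracking b):
p, b = (23, 21)  # -> p = 23, b = 21
p, b = (b, p)  # -> p = 21, b = 23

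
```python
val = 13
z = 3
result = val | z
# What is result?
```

Trace (tracking result):
val = 13  # -> val = 13
z = 3  # -> z = 3
result = val | z  # -> result = 15

Answer: 15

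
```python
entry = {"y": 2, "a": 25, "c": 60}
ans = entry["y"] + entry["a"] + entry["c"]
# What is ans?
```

Answer: 87

Derivation:
Trace (tracking ans):
entry = {'y': 2, 'a': 25, 'c': 60}  # -> entry = {'y': 2, 'a': 25, 'c': 60}
ans = entry['y'] + entry['a'] + entry['c']  # -> ans = 87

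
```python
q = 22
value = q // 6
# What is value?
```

Trace (tracking value):
q = 22  # -> q = 22
value = q // 6  # -> value = 3

Answer: 3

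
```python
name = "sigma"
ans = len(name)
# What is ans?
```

Answer: 5

Derivation:
Trace (tracking ans):
name = 'sigma'  # -> name = 'sigma'
ans = len(name)  # -> ans = 5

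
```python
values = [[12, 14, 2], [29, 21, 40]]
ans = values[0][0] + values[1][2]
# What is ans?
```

Trace (tracking ans):
values = [[12, 14, 2], [29, 21, 40]]  # -> values = [[12, 14, 2], [29, 21, 40]]
ans = values[0][0] + values[1][2]  # -> ans = 52

Answer: 52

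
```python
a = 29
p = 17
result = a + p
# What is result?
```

Answer: 46

Derivation:
Trace (tracking result):
a = 29  # -> a = 29
p = 17  # -> p = 17
result = a + p  # -> result = 46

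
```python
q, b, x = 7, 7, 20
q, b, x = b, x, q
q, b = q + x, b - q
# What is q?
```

Answer: 14

Derivation:
Trace (tracking q):
q, b, x = (7, 7, 20)  # -> q = 7, b = 7, x = 20
q, b, x = (b, x, q)  # -> q = 7, b = 20, x = 7
q, b = (q + x, b - q)  # -> q = 14, b = 13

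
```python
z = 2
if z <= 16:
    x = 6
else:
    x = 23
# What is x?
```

Trace (tracking x):
z = 2  # -> z = 2
if z <= 16:  # condition is True
    x = 6  # -> x = 6

Answer: 6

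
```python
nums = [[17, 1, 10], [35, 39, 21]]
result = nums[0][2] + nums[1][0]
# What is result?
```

Answer: 45

Derivation:
Trace (tracking result):
nums = [[17, 1, 10], [35, 39, 21]]  # -> nums = [[17, 1, 10], [35, 39, 21]]
result = nums[0][2] + nums[1][0]  # -> result = 45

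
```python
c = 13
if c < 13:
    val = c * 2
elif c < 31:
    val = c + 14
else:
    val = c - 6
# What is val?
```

Answer: 27

Derivation:
Trace (tracking val):
c = 13  # -> c = 13
if c < 13:  # condition is False
elif c < 31:  # condition is True
    val = c + 14  # -> val = 27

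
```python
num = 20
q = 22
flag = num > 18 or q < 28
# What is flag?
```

Trace (tracking flag):
num = 20  # -> num = 20
q = 22  # -> q = 22
flag = num > 18 or q < 28  # -> flag = True

Answer: True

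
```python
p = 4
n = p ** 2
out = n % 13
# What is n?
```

Trace (tracking n):
p = 4  # -> p = 4
n = p ** 2  # -> n = 16
out = n % 13  # -> out = 3

Answer: 16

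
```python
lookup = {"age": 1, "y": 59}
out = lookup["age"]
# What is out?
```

Answer: 1

Derivation:
Trace (tracking out):
lookup = {'age': 1, 'y': 59}  # -> lookup = {'age': 1, 'y': 59}
out = lookup['age']  # -> out = 1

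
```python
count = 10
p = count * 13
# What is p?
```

Answer: 130

Derivation:
Trace (tracking p):
count = 10  # -> count = 10
p = count * 13  # -> p = 130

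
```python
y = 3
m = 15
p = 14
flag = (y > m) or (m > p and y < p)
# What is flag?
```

Trace (tracking flag):
y = 3  # -> y = 3
m = 15  # -> m = 15
p = 14  # -> p = 14
flag = y > m or (m > p and y < p)  # -> flag = True

Answer: True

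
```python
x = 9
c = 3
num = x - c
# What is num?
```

Answer: 6

Derivation:
Trace (tracking num):
x = 9  # -> x = 9
c = 3  # -> c = 3
num = x - c  # -> num = 6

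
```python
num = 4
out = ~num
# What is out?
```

Trace (tracking out):
num = 4  # -> num = 4
out = ~num  # -> out = -5

Answer: -5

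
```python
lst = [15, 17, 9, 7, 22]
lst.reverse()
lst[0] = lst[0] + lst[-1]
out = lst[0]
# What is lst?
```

Trace (tracking lst):
lst = [15, 17, 9, 7, 22]  # -> lst = [15, 17, 9, 7, 22]
lst.reverse()  # -> lst = [22, 7, 9, 17, 15]
lst[0] = lst[0] + lst[-1]  # -> lst = [37, 7, 9, 17, 15]
out = lst[0]  # -> out = 37

Answer: [37, 7, 9, 17, 15]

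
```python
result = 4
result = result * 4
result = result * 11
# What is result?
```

Answer: 176

Derivation:
Trace (tracking result):
result = 4  # -> result = 4
result = result * 4  # -> result = 16
result = result * 11  # -> result = 176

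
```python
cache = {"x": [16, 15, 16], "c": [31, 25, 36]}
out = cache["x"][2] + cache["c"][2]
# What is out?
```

Answer: 52

Derivation:
Trace (tracking out):
cache = {'x': [16, 15, 16], 'c': [31, 25, 36]}  # -> cache = {'x': [16, 15, 16], 'c': [31, 25, 36]}
out = cache['x'][2] + cache['c'][2]  # -> out = 52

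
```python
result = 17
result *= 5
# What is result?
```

Answer: 85

Derivation:
Trace (tracking result):
result = 17  # -> result = 17
result *= 5  # -> result = 85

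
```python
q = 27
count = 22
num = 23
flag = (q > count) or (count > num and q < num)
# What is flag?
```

Trace (tracking flag):
q = 27  # -> q = 27
count = 22  # -> count = 22
num = 23  # -> num = 23
flag = q > count or (count > num and q < num)  # -> flag = True

Answer: True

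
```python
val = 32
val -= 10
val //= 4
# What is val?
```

Answer: 5

Derivation:
Trace (tracking val):
val = 32  # -> val = 32
val -= 10  # -> val = 22
val //= 4  # -> val = 5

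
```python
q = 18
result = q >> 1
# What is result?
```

Trace (tracking result):
q = 18  # -> q = 18
result = q >> 1  # -> result = 9

Answer: 9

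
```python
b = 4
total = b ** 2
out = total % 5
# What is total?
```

Answer: 16

Derivation:
Trace (tracking total):
b = 4  # -> b = 4
total = b ** 2  # -> total = 16
out = total % 5  # -> out = 1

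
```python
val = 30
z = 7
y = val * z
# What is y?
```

Answer: 210

Derivation:
Trace (tracking y):
val = 30  # -> val = 30
z = 7  # -> z = 7
y = val * z  # -> y = 210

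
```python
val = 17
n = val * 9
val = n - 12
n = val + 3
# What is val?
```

Trace (tracking val):
val = 17  # -> val = 17
n = val * 9  # -> n = 153
val = n - 12  # -> val = 141
n = val + 3  # -> n = 144

Answer: 141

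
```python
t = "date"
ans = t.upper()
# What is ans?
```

Answer: 'DATE'

Derivation:
Trace (tracking ans):
t = 'date'  # -> t = 'date'
ans = t.upper()  # -> ans = 'DATE'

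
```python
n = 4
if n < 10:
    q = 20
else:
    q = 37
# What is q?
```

Answer: 20

Derivation:
Trace (tracking q):
n = 4  # -> n = 4
if n < 10:  # condition is True
    q = 20  # -> q = 20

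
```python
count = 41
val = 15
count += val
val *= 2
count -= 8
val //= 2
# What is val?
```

Answer: 15

Derivation:
Trace (tracking val):
count = 41  # -> count = 41
val = 15  # -> val = 15
count += val  # -> count = 56
val *= 2  # -> val = 30
count -= 8  # -> count = 48
val //= 2  # -> val = 15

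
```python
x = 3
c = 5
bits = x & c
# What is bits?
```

Trace (tracking bits):
x = 3  # -> x = 3
c = 5  # -> c = 5
bits = x & c  # -> bits = 1

Answer: 1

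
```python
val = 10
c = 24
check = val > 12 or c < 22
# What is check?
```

Trace (tracking check):
val = 10  # -> val = 10
c = 24  # -> c = 24
check = val > 12 or c < 22  # -> check = False

Answer: False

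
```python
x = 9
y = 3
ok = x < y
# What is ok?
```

Answer: False

Derivation:
Trace (tracking ok):
x = 9  # -> x = 9
y = 3  # -> y = 3
ok = x < y  # -> ok = False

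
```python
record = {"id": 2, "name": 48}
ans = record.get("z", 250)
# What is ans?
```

Answer: 250

Derivation:
Trace (tracking ans):
record = {'id': 2, 'name': 48}  # -> record = {'id': 2, 'name': 48}
ans = record.get('z', 250)  # -> ans = 250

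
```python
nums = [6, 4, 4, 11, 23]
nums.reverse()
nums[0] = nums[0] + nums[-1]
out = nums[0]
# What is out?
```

Trace (tracking out):
nums = [6, 4, 4, 11, 23]  # -> nums = [6, 4, 4, 11, 23]
nums.reverse()  # -> nums = [23, 11, 4, 4, 6]
nums[0] = nums[0] + nums[-1]  # -> nums = [29, 11, 4, 4, 6]
out = nums[0]  # -> out = 29

Answer: 29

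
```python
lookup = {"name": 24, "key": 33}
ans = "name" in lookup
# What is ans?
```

Trace (tracking ans):
lookup = {'name': 24, 'key': 33}  # -> lookup = {'name': 24, 'key': 33}
ans = 'name' in lookup  # -> ans = True

Answer: True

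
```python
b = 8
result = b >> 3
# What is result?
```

Trace (tracking result):
b = 8  # -> b = 8
result = b >> 3  # -> result = 1

Answer: 1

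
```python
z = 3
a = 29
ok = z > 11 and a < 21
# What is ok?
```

Trace (tracking ok):
z = 3  # -> z = 3
a = 29  # -> a = 29
ok = z > 11 and a < 21  # -> ok = False

Answer: False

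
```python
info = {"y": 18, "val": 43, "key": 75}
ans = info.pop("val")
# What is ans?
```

Answer: 43

Derivation:
Trace (tracking ans):
info = {'y': 18, 'val': 43, 'key': 75}  # -> info = {'y': 18, 'val': 43, 'key': 75}
ans = info.pop('val')  # -> ans = 43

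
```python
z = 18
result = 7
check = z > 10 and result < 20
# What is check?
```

Trace (tracking check):
z = 18  # -> z = 18
result = 7  # -> result = 7
check = z > 10 and result < 20  # -> check = True

Answer: True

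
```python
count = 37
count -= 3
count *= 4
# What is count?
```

Answer: 136

Derivation:
Trace (tracking count):
count = 37  # -> count = 37
count -= 3  # -> count = 34
count *= 4  # -> count = 136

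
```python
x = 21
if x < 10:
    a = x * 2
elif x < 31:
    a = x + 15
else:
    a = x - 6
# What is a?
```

Trace (tracking a):
x = 21  # -> x = 21
if x < 10:  # condition is False
elif x < 31:  # condition is True
    a = x + 15  # -> a = 36

Answer: 36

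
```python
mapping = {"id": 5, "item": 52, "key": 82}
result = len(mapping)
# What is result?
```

Trace (tracking result):
mapping = {'id': 5, 'item': 52, 'key': 82}  # -> mapping = {'id': 5, 'item': 52, 'key': 82}
result = len(mapping)  # -> result = 3

Answer: 3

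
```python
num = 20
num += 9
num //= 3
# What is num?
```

Trace (tracking num):
num = 20  # -> num = 20
num += 9  # -> num = 29
num //= 3  # -> num = 9

Answer: 9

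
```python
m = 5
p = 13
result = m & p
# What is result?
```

Trace (tracking result):
m = 5  # -> m = 5
p = 13  # -> p = 13
result = m & p  # -> result = 5

Answer: 5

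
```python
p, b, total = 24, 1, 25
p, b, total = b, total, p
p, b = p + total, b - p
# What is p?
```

Trace (tracking p):
p, b, total = (24, 1, 25)  # -> p = 24, b = 1, total = 25
p, b, total = (b, total, p)  # -> p = 1, b = 25, total = 24
p, b = (p + total, b - p)  # -> p = 25, b = 24

Answer: 25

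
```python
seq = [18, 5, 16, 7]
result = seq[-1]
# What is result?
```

Trace (tracking result):
seq = [18, 5, 16, 7]  # -> seq = [18, 5, 16, 7]
result = seq[-1]  # -> result = 7

Answer: 7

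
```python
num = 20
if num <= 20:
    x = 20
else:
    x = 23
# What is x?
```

Answer: 20

Derivation:
Trace (tracking x):
num = 20  # -> num = 20
if num <= 20:  # condition is True
    x = 20  # -> x = 20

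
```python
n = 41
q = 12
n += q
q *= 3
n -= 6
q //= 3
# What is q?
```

Answer: 12

Derivation:
Trace (tracking q):
n = 41  # -> n = 41
q = 12  # -> q = 12
n += q  # -> n = 53
q *= 3  # -> q = 36
n -= 6  # -> n = 47
q //= 3  # -> q = 12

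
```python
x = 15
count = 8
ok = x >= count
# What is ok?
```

Trace (tracking ok):
x = 15  # -> x = 15
count = 8  # -> count = 8
ok = x >= count  # -> ok = True

Answer: True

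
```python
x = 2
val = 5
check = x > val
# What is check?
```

Trace (tracking check):
x = 2  # -> x = 2
val = 5  # -> val = 5
check = x > val  # -> check = False

Answer: False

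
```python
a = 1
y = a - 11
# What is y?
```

Answer: -10

Derivation:
Trace (tracking y):
a = 1  # -> a = 1
y = a - 11  # -> y = -10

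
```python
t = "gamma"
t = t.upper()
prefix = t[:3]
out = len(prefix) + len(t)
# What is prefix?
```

Trace (tracking prefix):
t = 'gamma'  # -> t = 'gamma'
t = t.upper()  # -> t = 'GAMMA'
prefix = t[:3]  # -> prefix = 'GAM'
out = len(prefix) + len(t)  # -> out = 8

Answer: 'GAM'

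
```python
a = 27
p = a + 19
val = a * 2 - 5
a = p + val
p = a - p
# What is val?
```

Answer: 49

Derivation:
Trace (tracking val):
a = 27  # -> a = 27
p = a + 19  # -> p = 46
val = a * 2 - 5  # -> val = 49
a = p + val  # -> a = 95
p = a - p  # -> p = 49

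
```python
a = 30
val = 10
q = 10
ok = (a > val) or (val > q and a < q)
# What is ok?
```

Answer: True

Derivation:
Trace (tracking ok):
a = 30  # -> a = 30
val = 10  # -> val = 10
q = 10  # -> q = 10
ok = a > val or (val > q and a < q)  # -> ok = True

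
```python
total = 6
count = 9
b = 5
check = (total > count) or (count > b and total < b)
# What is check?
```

Trace (tracking check):
total = 6  # -> total = 6
count = 9  # -> count = 9
b = 5  # -> b = 5
check = total > count or (count > b and total < b)  # -> check = False

Answer: False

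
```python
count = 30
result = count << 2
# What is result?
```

Answer: 120

Derivation:
Trace (tracking result):
count = 30  # -> count = 30
result = count << 2  # -> result = 120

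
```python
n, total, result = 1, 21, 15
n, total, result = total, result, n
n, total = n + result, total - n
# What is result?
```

Trace (tracking result):
n, total, result = (1, 21, 15)  # -> n = 1, total = 21, result = 15
n, total, result = (total, result, n)  # -> n = 21, total = 15, result = 1
n, total = (n + result, total - n)  # -> n = 22, total = -6

Answer: 1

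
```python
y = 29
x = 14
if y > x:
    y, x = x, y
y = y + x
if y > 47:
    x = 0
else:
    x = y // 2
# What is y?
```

Answer: 43

Derivation:
Trace (tracking y):
y = 29  # -> y = 29
x = 14  # -> x = 14
if y > x:  # condition is True
    y, x = (x, y)  # -> y = 14, x = 29
y = y + x  # -> y = 43
if y > 47:  # condition is False
else:
    x = y // 2  # -> x = 21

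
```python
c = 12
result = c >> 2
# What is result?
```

Answer: 3

Derivation:
Trace (tracking result):
c = 12  # -> c = 12
result = c >> 2  # -> result = 3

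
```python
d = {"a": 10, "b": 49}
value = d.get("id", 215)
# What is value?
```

Trace (tracking value):
d = {'a': 10, 'b': 49}  # -> d = {'a': 10, 'b': 49}
value = d.get('id', 215)  # -> value = 215

Answer: 215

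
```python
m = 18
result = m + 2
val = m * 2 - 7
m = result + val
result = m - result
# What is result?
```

Answer: 29

Derivation:
Trace (tracking result):
m = 18  # -> m = 18
result = m + 2  # -> result = 20
val = m * 2 - 7  # -> val = 29
m = result + val  # -> m = 49
result = m - result  # -> result = 29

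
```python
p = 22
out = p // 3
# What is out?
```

Answer: 7

Derivation:
Trace (tracking out):
p = 22  # -> p = 22
out = p // 3  # -> out = 7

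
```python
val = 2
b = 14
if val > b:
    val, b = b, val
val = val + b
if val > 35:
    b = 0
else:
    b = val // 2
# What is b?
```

Trace (tracking b):
val = 2  # -> val = 2
b = 14  # -> b = 14
if val > b:  # condition is False
val = val + b  # -> val = 16
if val > 35:  # condition is False
else:
    b = val // 2  # -> b = 8

Answer: 8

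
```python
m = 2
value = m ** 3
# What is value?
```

Trace (tracking value):
m = 2  # -> m = 2
value = m ** 3  # -> value = 8

Answer: 8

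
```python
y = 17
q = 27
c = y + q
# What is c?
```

Answer: 44

Derivation:
Trace (tracking c):
y = 17  # -> y = 17
q = 27  # -> q = 27
c = y + q  # -> c = 44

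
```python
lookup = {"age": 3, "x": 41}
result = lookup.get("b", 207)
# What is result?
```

Answer: 207

Derivation:
Trace (tracking result):
lookup = {'age': 3, 'x': 41}  # -> lookup = {'age': 3, 'x': 41}
result = lookup.get('b', 207)  # -> result = 207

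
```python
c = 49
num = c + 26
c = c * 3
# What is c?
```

Trace (tracking c):
c = 49  # -> c = 49
num = c + 26  # -> num = 75
c = c * 3  # -> c = 147

Answer: 147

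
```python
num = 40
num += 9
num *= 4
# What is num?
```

Trace (tracking num):
num = 40  # -> num = 40
num += 9  # -> num = 49
num *= 4  # -> num = 196

Answer: 196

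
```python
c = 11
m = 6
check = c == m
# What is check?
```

Trace (tracking check):
c = 11  # -> c = 11
m = 6  # -> m = 6
check = c == m  # -> check = False

Answer: False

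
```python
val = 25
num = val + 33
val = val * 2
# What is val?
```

Answer: 50

Derivation:
Trace (tracking val):
val = 25  # -> val = 25
num = val + 33  # -> num = 58
val = val * 2  # -> val = 50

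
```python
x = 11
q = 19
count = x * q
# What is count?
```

Trace (tracking count):
x = 11  # -> x = 11
q = 19  # -> q = 19
count = x * q  # -> count = 209

Answer: 209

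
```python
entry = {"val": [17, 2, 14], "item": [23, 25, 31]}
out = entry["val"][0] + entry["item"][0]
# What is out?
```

Trace (tracking out):
entry = {'val': [17, 2, 14], 'item': [23, 25, 31]}  # -> entry = {'val': [17, 2, 14], 'item': [23, 25, 31]}
out = entry['val'][0] + entry['item'][0]  # -> out = 40

Answer: 40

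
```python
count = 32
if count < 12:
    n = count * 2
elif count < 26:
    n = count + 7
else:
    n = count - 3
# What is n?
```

Trace (tracking n):
count = 32  # -> count = 32
if count < 12:  # condition is False
elif count < 26:  # condition is False
else:
    n = count - 3  # -> n = 29

Answer: 29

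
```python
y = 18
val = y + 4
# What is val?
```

Trace (tracking val):
y = 18  # -> y = 18
val = y + 4  # -> val = 22

Answer: 22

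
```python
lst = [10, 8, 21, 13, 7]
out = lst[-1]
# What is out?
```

Answer: 7

Derivation:
Trace (tracking out):
lst = [10, 8, 21, 13, 7]  # -> lst = [10, 8, 21, 13, 7]
out = lst[-1]  # -> out = 7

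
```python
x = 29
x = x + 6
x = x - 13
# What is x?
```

Trace (tracking x):
x = 29  # -> x = 29
x = x + 6  # -> x = 35
x = x - 13  # -> x = 22

Answer: 22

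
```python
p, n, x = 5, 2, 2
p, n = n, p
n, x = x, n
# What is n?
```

Trace (tracking n):
p, n, x = (5, 2, 2)  # -> p = 5, n = 2, x = 2
p, n = (n, p)  # -> p = 2, n = 5
n, x = (x, n)  # -> n = 2, x = 5

Answer: 2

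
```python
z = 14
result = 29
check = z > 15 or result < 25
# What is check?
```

Answer: False

Derivation:
Trace (tracking check):
z = 14  # -> z = 14
result = 29  # -> result = 29
check = z > 15 or result < 25  # -> check = False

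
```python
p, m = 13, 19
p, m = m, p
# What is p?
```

Answer: 19

Derivation:
Trace (tracking p):
p, m = (13, 19)  # -> p = 13, m = 19
p, m = (m, p)  # -> p = 19, m = 13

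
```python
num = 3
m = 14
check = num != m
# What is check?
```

Answer: True

Derivation:
Trace (tracking check):
num = 3  # -> num = 3
m = 14  # -> m = 14
check = num != m  # -> check = True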